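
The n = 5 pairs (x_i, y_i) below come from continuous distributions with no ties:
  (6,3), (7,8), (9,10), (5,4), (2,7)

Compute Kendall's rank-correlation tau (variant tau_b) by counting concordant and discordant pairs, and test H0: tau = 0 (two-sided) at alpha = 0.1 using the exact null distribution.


Step 1: Enumerate the 10 unordered pairs (i,j) with i<j and classify each by sign(x_j-x_i) * sign(y_j-y_i).
  (1,2):dx=+1,dy=+5->C; (1,3):dx=+3,dy=+7->C; (1,4):dx=-1,dy=+1->D; (1,5):dx=-4,dy=+4->D
  (2,3):dx=+2,dy=+2->C; (2,4):dx=-2,dy=-4->C; (2,5):dx=-5,dy=-1->C; (3,4):dx=-4,dy=-6->C
  (3,5):dx=-7,dy=-3->C; (4,5):dx=-3,dy=+3->D
Step 2: C = 7, D = 3, total pairs = 10.
Step 3: tau = (C - D)/(n(n-1)/2) = (7 - 3)/10 = 0.400000.
Step 4: Exact two-sided p-value (enumerate n! = 120 permutations of y under H0): p = 0.483333.
Step 5: alpha = 0.1. fail to reject H0.

tau_b = 0.4000 (C=7, D=3), p = 0.483333, fail to reject H0.


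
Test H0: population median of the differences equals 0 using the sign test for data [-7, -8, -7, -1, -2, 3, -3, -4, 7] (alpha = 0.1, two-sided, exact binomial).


Step 1: Discard zero differences. Original n = 9; n_eff = number of nonzero differences = 9.
Nonzero differences (with sign): -7, -8, -7, -1, -2, +3, -3, -4, +7
Step 2: Count signs: positive = 2, negative = 7.
Step 3: Under H0: P(positive) = 0.5, so the number of positives S ~ Bin(9, 0.5).
Step 4: Two-sided exact p-value = sum of Bin(9,0.5) probabilities at or below the observed probability = 0.179688.
Step 5: alpha = 0.1. fail to reject H0.

n_eff = 9, pos = 2, neg = 7, p = 0.179688, fail to reject H0.


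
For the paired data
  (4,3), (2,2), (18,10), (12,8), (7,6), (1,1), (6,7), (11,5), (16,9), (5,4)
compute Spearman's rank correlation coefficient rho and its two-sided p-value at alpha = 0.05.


Step 1: Rank x and y separately (midranks; no ties here).
rank(x): 4->3, 2->2, 18->10, 12->8, 7->6, 1->1, 6->5, 11->7, 16->9, 5->4
rank(y): 3->3, 2->2, 10->10, 8->8, 6->6, 1->1, 7->7, 5->5, 9->9, 4->4
Step 2: d_i = R_x(i) - R_y(i); compute d_i^2.
  (3-3)^2=0, (2-2)^2=0, (10-10)^2=0, (8-8)^2=0, (6-6)^2=0, (1-1)^2=0, (5-7)^2=4, (7-5)^2=4, (9-9)^2=0, (4-4)^2=0
sum(d^2) = 8.
Step 3: rho = 1 - 6*8 / (10*(10^2 - 1)) = 1 - 48/990 = 0.951515.
Step 4: Under H0, t = rho * sqrt((n-2)/(1-rho^2)) = 8.7493 ~ t(8).
Step 5: Two-sided p-value from the t-distribution with 8 df = 0.000023.
Step 6: alpha = 0.05. reject H0.

rho = 0.9515, p = 0.000023, reject H0 at alpha = 0.05.


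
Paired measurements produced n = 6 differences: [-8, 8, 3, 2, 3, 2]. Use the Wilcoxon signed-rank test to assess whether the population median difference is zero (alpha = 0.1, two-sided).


Step 1: Drop any zero differences (none here) and take |d_i|.
|d| = [8, 8, 3, 2, 3, 2]
Step 2: Midrank |d_i| (ties get averaged ranks).
ranks: |8|->5.5, |8|->5.5, |3|->3.5, |2|->1.5, |3|->3.5, |2|->1.5
Step 3: Attach original signs; sum ranks with positive sign and with negative sign.
W+ = 5.5 + 3.5 + 1.5 + 3.5 + 1.5 = 15.5
W- = 5.5 = 5.5
(Check: W+ + W- = 21 should equal n(n+1)/2 = 21.)
Step 4: Test statistic W = min(W+, W-) = 5.5.
Step 5: Ties in |d|, so use the tie-corrected normal approximation.
        E[W] = n(n+1)/4 = 6*7/4 = 10.5.
        Tie groups: |d|=2 (t=2), |d|=3 (t=2), |d|=8 (t=2); sum(t^3 - t) = 18.
        Var[W] = n(n+1)(2n+1)/24 - sum(t^3-t)/48 = 546/24 - 18/48 = 22.375.
        z = (W - E[W]) / sqrt(Var[W]) = (5.5 - 10.5) / 4.7302 = -1.0570.
        Two-sided p = 2*Phi(z) = 0.290497.
Step 6: alpha = 0.1. fail to reject H0.

W+ = 15.5, W- = 5.5, W = min = 5.5, p = 0.290497, fail to reject H0.


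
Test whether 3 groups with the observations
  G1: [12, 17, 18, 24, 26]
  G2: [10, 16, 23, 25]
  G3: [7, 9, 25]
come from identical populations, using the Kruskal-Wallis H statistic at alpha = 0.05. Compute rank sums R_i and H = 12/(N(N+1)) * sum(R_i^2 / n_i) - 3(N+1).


Step 1: Combine all N = 12 observations and assign midranks.
sorted (value, group, rank): (7,G3,1), (9,G3,2), (10,G2,3), (12,G1,4), (16,G2,5), (17,G1,6), (18,G1,7), (23,G2,8), (24,G1,9), (25,G2,10.5), (25,G3,10.5), (26,G1,12)
Step 2: Sum ranks within each group.
R_1 = 38 (n_1 = 5)
R_2 = 26.5 (n_2 = 4)
R_3 = 13.5 (n_3 = 3)
Step 3: H = 12/(N(N+1)) * sum(R_i^2/n_i) - 3(N+1)
     = 12/(12*13) * (38^2/5 + 26.5^2/4 + 13.5^2/3) - 3*13
     = 0.076923 * 525.112 - 39
     = 1.393269.
Step 4: Ties present; correction factor C = 1 - 6/(12^3 - 12) = 0.996503. Corrected H = 1.393269 / 0.996503 = 1.398158.
Step 5: Under H0, H ~ chi^2(2); p-value = 0.497043.
Step 6: alpha = 0.05. fail to reject H0.

H = 1.3982, df = 2, p = 0.497043, fail to reject H0.


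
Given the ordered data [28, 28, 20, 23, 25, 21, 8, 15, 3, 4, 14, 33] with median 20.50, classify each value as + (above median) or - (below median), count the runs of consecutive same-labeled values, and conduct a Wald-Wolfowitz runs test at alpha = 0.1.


Step 1: Compute median = 20.50; label A = above, B = below.
Labels in order: AABAAABBBBBA  (n_A = 6, n_B = 6)
Step 2: Count runs R = 5.
Step 3: Under H0 (random ordering), E[R] = 2*n_A*n_B/(n_A+n_B) + 1 = 2*6*6/12 + 1 = 7.0000.
        Var[R] = 2*n_A*n_B*(2*n_A*n_B - n_A - n_B) / ((n_A+n_B)^2 * (n_A+n_B-1)) = 4320/1584 = 2.7273.
        SD[R] = 1.6514.
Step 4: Continuity-corrected z = (R + 0.5 - E[R]) / SD[R] = (5 + 0.5 - 7.0000) / 1.6514 = -0.9083.
Step 5: Two-sided p-value via normal approximation = 2*(1 - Phi(|z|)) = 0.363722.
Step 6: alpha = 0.1. fail to reject H0.

R = 5, z = -0.9083, p = 0.363722, fail to reject H0.


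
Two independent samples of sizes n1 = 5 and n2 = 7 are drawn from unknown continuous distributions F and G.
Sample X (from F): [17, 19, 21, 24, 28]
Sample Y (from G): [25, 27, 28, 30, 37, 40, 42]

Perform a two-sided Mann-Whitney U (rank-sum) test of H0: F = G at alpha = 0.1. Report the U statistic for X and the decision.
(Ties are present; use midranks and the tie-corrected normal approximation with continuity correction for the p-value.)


Step 1: Combine and sort all 12 observations; assign midranks.
sorted (value, group): (17,X), (19,X), (21,X), (24,X), (25,Y), (27,Y), (28,X), (28,Y), (30,Y), (37,Y), (40,Y), (42,Y)
ranks: 17->1, 19->2, 21->3, 24->4, 25->5, 27->6, 28->7.5, 28->7.5, 30->9, 37->10, 40->11, 42->12
Step 2: Rank sum for X: R1 = 1 + 2 + 3 + 4 + 7.5 = 17.5.
Step 3: U_X = R1 - n1(n1+1)/2 = 17.5 - 5*6/2 = 17.5 - 15 = 2.5.
       U_Y = n1*n2 - U_X = 35 - 2.5 = 32.5.
Step 4: Ties are present, so use the tie-corrected normal approximation (with continuity correction) for the p-value.
Step 5: p-value = 0.018328; compare to alpha = 0.1. reject H0.

U_X = 2.5, p = 0.018328, reject H0 at alpha = 0.1.


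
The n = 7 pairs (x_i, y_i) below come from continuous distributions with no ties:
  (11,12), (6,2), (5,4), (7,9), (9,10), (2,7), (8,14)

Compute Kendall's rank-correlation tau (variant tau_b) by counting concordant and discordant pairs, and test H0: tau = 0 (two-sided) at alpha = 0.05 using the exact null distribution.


Step 1: Enumerate the 21 unordered pairs (i,j) with i<j and classify each by sign(x_j-x_i) * sign(y_j-y_i).
  (1,2):dx=-5,dy=-10->C; (1,3):dx=-6,dy=-8->C; (1,4):dx=-4,dy=-3->C; (1,5):dx=-2,dy=-2->C
  (1,6):dx=-9,dy=-5->C; (1,7):dx=-3,dy=+2->D; (2,3):dx=-1,dy=+2->D; (2,4):dx=+1,dy=+7->C
  (2,5):dx=+3,dy=+8->C; (2,6):dx=-4,dy=+5->D; (2,7):dx=+2,dy=+12->C; (3,4):dx=+2,dy=+5->C
  (3,5):dx=+4,dy=+6->C; (3,6):dx=-3,dy=+3->D; (3,7):dx=+3,dy=+10->C; (4,5):dx=+2,dy=+1->C
  (4,6):dx=-5,dy=-2->C; (4,7):dx=+1,dy=+5->C; (5,6):dx=-7,dy=-3->C; (5,7):dx=-1,dy=+4->D
  (6,7):dx=+6,dy=+7->C
Step 2: C = 16, D = 5, total pairs = 21.
Step 3: tau = (C - D)/(n(n-1)/2) = (16 - 5)/21 = 0.523810.
Step 4: Exact two-sided p-value (enumerate n! = 5040 permutations of y under H0): p = 0.136111.
Step 5: alpha = 0.05. fail to reject H0.

tau_b = 0.5238 (C=16, D=5), p = 0.136111, fail to reject H0.


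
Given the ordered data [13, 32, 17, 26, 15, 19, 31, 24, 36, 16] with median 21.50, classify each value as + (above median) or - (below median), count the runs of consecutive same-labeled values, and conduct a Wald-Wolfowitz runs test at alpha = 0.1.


Step 1: Compute median = 21.50; label A = above, B = below.
Labels in order: BABABBAAAB  (n_A = 5, n_B = 5)
Step 2: Count runs R = 7.
Step 3: Under H0 (random ordering), E[R] = 2*n_A*n_B/(n_A+n_B) + 1 = 2*5*5/10 + 1 = 6.0000.
        Var[R] = 2*n_A*n_B*(2*n_A*n_B - n_A - n_B) / ((n_A+n_B)^2 * (n_A+n_B-1)) = 2000/900 = 2.2222.
        SD[R] = 1.4907.
Step 4: Continuity-corrected z = (R - 0.5 - E[R]) / SD[R] = (7 - 0.5 - 6.0000) / 1.4907 = 0.3354.
Step 5: Two-sided p-value via normal approximation = 2*(1 - Phi(|z|)) = 0.737316.
Step 6: alpha = 0.1. fail to reject H0.

R = 7, z = 0.3354, p = 0.737316, fail to reject H0.


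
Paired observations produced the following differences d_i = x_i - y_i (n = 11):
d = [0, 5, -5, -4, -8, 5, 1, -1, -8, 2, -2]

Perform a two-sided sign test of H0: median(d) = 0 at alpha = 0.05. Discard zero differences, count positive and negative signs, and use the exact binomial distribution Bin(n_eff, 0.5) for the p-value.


Step 1: Discard zero differences. Original n = 11; n_eff = number of nonzero differences = 10.
Nonzero differences (with sign): +5, -5, -4, -8, +5, +1, -1, -8, +2, -2
Step 2: Count signs: positive = 4, negative = 6.
Step 3: Under H0: P(positive) = 0.5, so the number of positives S ~ Bin(10, 0.5).
Step 4: Two-sided exact p-value = sum of Bin(10,0.5) probabilities at or below the observed probability = 0.753906.
Step 5: alpha = 0.05. fail to reject H0.

n_eff = 10, pos = 4, neg = 6, p = 0.753906, fail to reject H0.


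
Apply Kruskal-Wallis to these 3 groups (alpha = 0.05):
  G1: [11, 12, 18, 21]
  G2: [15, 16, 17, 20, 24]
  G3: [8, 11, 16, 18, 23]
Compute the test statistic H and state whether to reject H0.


Step 1: Combine all N = 14 observations and assign midranks.
sorted (value, group, rank): (8,G3,1), (11,G1,2.5), (11,G3,2.5), (12,G1,4), (15,G2,5), (16,G2,6.5), (16,G3,6.5), (17,G2,8), (18,G1,9.5), (18,G3,9.5), (20,G2,11), (21,G1,12), (23,G3,13), (24,G2,14)
Step 2: Sum ranks within each group.
R_1 = 28 (n_1 = 4)
R_2 = 44.5 (n_2 = 5)
R_3 = 32.5 (n_3 = 5)
Step 3: H = 12/(N(N+1)) * sum(R_i^2/n_i) - 3(N+1)
     = 12/(14*15) * (28^2/4 + 44.5^2/5 + 32.5^2/5) - 3*15
     = 0.057143 * 803.3 - 45
     = 0.902857.
Step 4: Ties present; correction factor C = 1 - 18/(14^3 - 14) = 0.993407. Corrected H = 0.902857 / 0.993407 = 0.908850.
Step 5: Under H0, H ~ chi^2(2); p-value = 0.634813.
Step 6: alpha = 0.05. fail to reject H0.

H = 0.9088, df = 2, p = 0.634813, fail to reject H0.


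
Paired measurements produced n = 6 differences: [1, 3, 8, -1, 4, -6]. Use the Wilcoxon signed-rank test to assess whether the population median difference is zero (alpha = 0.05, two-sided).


Step 1: Drop any zero differences (none here) and take |d_i|.
|d| = [1, 3, 8, 1, 4, 6]
Step 2: Midrank |d_i| (ties get averaged ranks).
ranks: |1|->1.5, |3|->3, |8|->6, |1|->1.5, |4|->4, |6|->5
Step 3: Attach original signs; sum ranks with positive sign and with negative sign.
W+ = 1.5 + 3 + 6 + 4 = 14.5
W- = 1.5 + 5 = 6.5
(Check: W+ + W- = 21 should equal n(n+1)/2 = 21.)
Step 4: Test statistic W = min(W+, W-) = 6.5.
Step 5: Ties in |d|, so use the tie-corrected normal approximation.
        E[W] = n(n+1)/4 = 6*7/4 = 10.5.
        Tie groups: |d|=1 (t=2); sum(t^3 - t) = 6.
        Var[W] = n(n+1)(2n+1)/24 - sum(t^3-t)/48 = 546/24 - 6/48 = 22.625.
        z = (W - E[W]) / sqrt(Var[W]) = (6.5 - 10.5) / 4.7566 = -0.8409.
        Two-sided p = 2*Phi(z) = 0.400381.
Step 6: alpha = 0.05. fail to reject H0.

W+ = 14.5, W- = 6.5, W = min = 6.5, p = 0.400381, fail to reject H0.


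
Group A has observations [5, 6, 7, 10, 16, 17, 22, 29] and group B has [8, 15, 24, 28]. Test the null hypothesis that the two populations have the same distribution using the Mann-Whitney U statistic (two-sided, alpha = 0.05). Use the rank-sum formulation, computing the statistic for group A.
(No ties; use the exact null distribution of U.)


Step 1: Combine and sort all 12 observations; assign midranks.
sorted (value, group): (5,X), (6,X), (7,X), (8,Y), (10,X), (15,Y), (16,X), (17,X), (22,X), (24,Y), (28,Y), (29,X)
ranks: 5->1, 6->2, 7->3, 8->4, 10->5, 15->6, 16->7, 17->8, 22->9, 24->10, 28->11, 29->12
Step 2: Rank sum for X: R1 = 1 + 2 + 3 + 5 + 7 + 8 + 9 + 12 = 47.
Step 3: U_X = R1 - n1(n1+1)/2 = 47 - 8*9/2 = 47 - 36 = 11.
       U_Y = n1*n2 - U_X = 32 - 11 = 21.
Step 4: No ties, so the exact null distribution of U (based on enumerating the C(12,8) = 495 equally likely rank assignments) gives the two-sided p-value.
Step 5: p-value = 0.460606; compare to alpha = 0.05. fail to reject H0.

U_X = 11, p = 0.460606, fail to reject H0 at alpha = 0.05.


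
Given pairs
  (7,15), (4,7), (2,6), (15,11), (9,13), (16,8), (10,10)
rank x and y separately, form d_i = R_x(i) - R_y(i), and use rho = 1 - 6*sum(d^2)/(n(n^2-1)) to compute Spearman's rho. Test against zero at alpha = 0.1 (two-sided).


Step 1: Rank x and y separately (midranks; no ties here).
rank(x): 7->3, 4->2, 2->1, 15->6, 9->4, 16->7, 10->5
rank(y): 15->7, 7->2, 6->1, 11->5, 13->6, 8->3, 10->4
Step 2: d_i = R_x(i) - R_y(i); compute d_i^2.
  (3-7)^2=16, (2-2)^2=0, (1-1)^2=0, (6-5)^2=1, (4-6)^2=4, (7-3)^2=16, (5-4)^2=1
sum(d^2) = 38.
Step 3: rho = 1 - 6*38 / (7*(7^2 - 1)) = 1 - 228/336 = 0.321429.
Step 4: Under H0, t = rho * sqrt((n-2)/(1-rho^2)) = 0.7590 ~ t(5).
Step 5: Two-sided p-value from the t-distribution with 5 df = 0.482072.
Step 6: alpha = 0.1. fail to reject H0.

rho = 0.3214, p = 0.482072, fail to reject H0 at alpha = 0.1.


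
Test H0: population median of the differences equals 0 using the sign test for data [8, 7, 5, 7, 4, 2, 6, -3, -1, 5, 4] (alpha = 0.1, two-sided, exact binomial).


Step 1: Discard zero differences. Original n = 11; n_eff = number of nonzero differences = 11.
Nonzero differences (with sign): +8, +7, +5, +7, +4, +2, +6, -3, -1, +5, +4
Step 2: Count signs: positive = 9, negative = 2.
Step 3: Under H0: P(positive) = 0.5, so the number of positives S ~ Bin(11, 0.5).
Step 4: Two-sided exact p-value = sum of Bin(11,0.5) probabilities at or below the observed probability = 0.065430.
Step 5: alpha = 0.1. reject H0.

n_eff = 11, pos = 9, neg = 2, p = 0.065430, reject H0.


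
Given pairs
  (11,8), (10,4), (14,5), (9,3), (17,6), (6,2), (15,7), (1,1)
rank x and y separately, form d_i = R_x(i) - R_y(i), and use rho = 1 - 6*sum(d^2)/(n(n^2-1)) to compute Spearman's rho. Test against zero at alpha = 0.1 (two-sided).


Step 1: Rank x and y separately (midranks; no ties here).
rank(x): 11->5, 10->4, 14->6, 9->3, 17->8, 6->2, 15->7, 1->1
rank(y): 8->8, 4->4, 5->5, 3->3, 6->6, 2->2, 7->7, 1->1
Step 2: d_i = R_x(i) - R_y(i); compute d_i^2.
  (5-8)^2=9, (4-4)^2=0, (6-5)^2=1, (3-3)^2=0, (8-6)^2=4, (2-2)^2=0, (7-7)^2=0, (1-1)^2=0
sum(d^2) = 14.
Step 3: rho = 1 - 6*14 / (8*(8^2 - 1)) = 1 - 84/504 = 0.833333.
Step 4: Under H0, t = rho * sqrt((n-2)/(1-rho^2)) = 3.6927 ~ t(6).
Step 5: Two-sided p-value from the t-distribution with 6 df = 0.010176.
Step 6: alpha = 0.1. reject H0.

rho = 0.8333, p = 0.010176, reject H0 at alpha = 0.1.


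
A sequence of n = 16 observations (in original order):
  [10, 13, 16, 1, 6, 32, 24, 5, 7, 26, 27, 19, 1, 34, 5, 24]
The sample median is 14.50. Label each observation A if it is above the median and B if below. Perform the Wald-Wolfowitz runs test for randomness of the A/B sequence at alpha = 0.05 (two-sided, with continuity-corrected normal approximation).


Step 1: Compute median = 14.50; label A = above, B = below.
Labels in order: BBABBAABBAAABABA  (n_A = 8, n_B = 8)
Step 2: Count runs R = 10.
Step 3: Under H0 (random ordering), E[R] = 2*n_A*n_B/(n_A+n_B) + 1 = 2*8*8/16 + 1 = 9.0000.
        Var[R] = 2*n_A*n_B*(2*n_A*n_B - n_A - n_B) / ((n_A+n_B)^2 * (n_A+n_B-1)) = 14336/3840 = 3.7333.
        SD[R] = 1.9322.
Step 4: Continuity-corrected z = (R - 0.5 - E[R]) / SD[R] = (10 - 0.5 - 9.0000) / 1.9322 = 0.2588.
Step 5: Two-sided p-value via normal approximation = 2*(1 - Phi(|z|)) = 0.795809.
Step 6: alpha = 0.05. fail to reject H0.

R = 10, z = 0.2588, p = 0.795809, fail to reject H0.


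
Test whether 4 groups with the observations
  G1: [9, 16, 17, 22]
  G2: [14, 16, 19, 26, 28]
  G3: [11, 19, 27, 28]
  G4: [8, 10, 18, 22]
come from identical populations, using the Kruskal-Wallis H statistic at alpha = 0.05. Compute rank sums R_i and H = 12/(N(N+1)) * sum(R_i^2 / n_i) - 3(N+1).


Step 1: Combine all N = 17 observations and assign midranks.
sorted (value, group, rank): (8,G4,1), (9,G1,2), (10,G4,3), (11,G3,4), (14,G2,5), (16,G1,6.5), (16,G2,6.5), (17,G1,8), (18,G4,9), (19,G2,10.5), (19,G3,10.5), (22,G1,12.5), (22,G4,12.5), (26,G2,14), (27,G3,15), (28,G2,16.5), (28,G3,16.5)
Step 2: Sum ranks within each group.
R_1 = 29 (n_1 = 4)
R_2 = 52.5 (n_2 = 5)
R_3 = 46 (n_3 = 4)
R_4 = 25.5 (n_4 = 4)
Step 3: H = 12/(N(N+1)) * sum(R_i^2/n_i) - 3(N+1)
     = 12/(17*18) * (29^2/4 + 52.5^2/5 + 46^2/4 + 25.5^2/4) - 3*18
     = 0.039216 * 1453.06 - 54
     = 2.982843.
Step 4: Ties present; correction factor C = 1 - 24/(17^3 - 17) = 0.995098. Corrected H = 2.982843 / 0.995098 = 2.997537.
Step 5: Under H0, H ~ chi^2(3); p-value = 0.392005.
Step 6: alpha = 0.05. fail to reject H0.

H = 2.9975, df = 3, p = 0.392005, fail to reject H0.


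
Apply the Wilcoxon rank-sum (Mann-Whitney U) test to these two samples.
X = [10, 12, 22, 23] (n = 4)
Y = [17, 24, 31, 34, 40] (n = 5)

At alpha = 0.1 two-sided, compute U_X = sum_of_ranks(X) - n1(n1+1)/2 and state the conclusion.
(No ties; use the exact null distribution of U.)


Step 1: Combine and sort all 9 observations; assign midranks.
sorted (value, group): (10,X), (12,X), (17,Y), (22,X), (23,X), (24,Y), (31,Y), (34,Y), (40,Y)
ranks: 10->1, 12->2, 17->3, 22->4, 23->5, 24->6, 31->7, 34->8, 40->9
Step 2: Rank sum for X: R1 = 1 + 2 + 4 + 5 = 12.
Step 3: U_X = R1 - n1(n1+1)/2 = 12 - 4*5/2 = 12 - 10 = 2.
       U_Y = n1*n2 - U_X = 20 - 2 = 18.
Step 4: No ties, so the exact null distribution of U (based on enumerating the C(9,4) = 126 equally likely rank assignments) gives the two-sided p-value.
Step 5: p-value = 0.063492; compare to alpha = 0.1. reject H0.

U_X = 2, p = 0.063492, reject H0 at alpha = 0.1.


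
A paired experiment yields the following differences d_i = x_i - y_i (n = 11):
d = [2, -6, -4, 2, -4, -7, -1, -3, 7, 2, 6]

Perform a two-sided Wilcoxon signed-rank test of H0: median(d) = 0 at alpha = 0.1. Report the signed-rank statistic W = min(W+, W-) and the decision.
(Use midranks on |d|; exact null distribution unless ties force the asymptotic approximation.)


Step 1: Drop any zero differences (none here) and take |d_i|.
|d| = [2, 6, 4, 2, 4, 7, 1, 3, 7, 2, 6]
Step 2: Midrank |d_i| (ties get averaged ranks).
ranks: |2|->3, |6|->8.5, |4|->6.5, |2|->3, |4|->6.5, |7|->10.5, |1|->1, |3|->5, |7|->10.5, |2|->3, |6|->8.5
Step 3: Attach original signs; sum ranks with positive sign and with negative sign.
W+ = 3 + 3 + 10.5 + 3 + 8.5 = 28
W- = 8.5 + 6.5 + 6.5 + 10.5 + 1 + 5 = 38
(Check: W+ + W- = 66 should equal n(n+1)/2 = 66.)
Step 4: Test statistic W = min(W+, W-) = 28.
Step 5: Ties in |d|, so use the tie-corrected normal approximation.
        E[W] = n(n+1)/4 = 11*12/4 = 33.
        Tie groups: |d|=2 (t=3), |d|=4 (t=2), |d|=6 (t=2), |d|=7 (t=2); sum(t^3 - t) = 42.
        Var[W] = n(n+1)(2n+1)/24 - sum(t^3-t)/48 = 3036/24 - 42/48 = 125.625.
        z = (W - E[W]) / sqrt(Var[W]) = (28 - 33) / 11.2083 = -0.4461.
        Two-sided p = 2*Phi(z) = 0.655525.
Step 6: alpha = 0.1. fail to reject H0.

W+ = 28, W- = 38, W = min = 28, p = 0.655525, fail to reject H0.


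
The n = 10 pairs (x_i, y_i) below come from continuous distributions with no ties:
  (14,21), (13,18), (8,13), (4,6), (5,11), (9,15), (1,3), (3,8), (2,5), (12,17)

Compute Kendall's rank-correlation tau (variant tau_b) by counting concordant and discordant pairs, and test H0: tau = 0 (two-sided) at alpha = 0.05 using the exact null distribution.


Step 1: Enumerate the 45 unordered pairs (i,j) with i<j and classify each by sign(x_j-x_i) * sign(y_j-y_i).
  (1,2):dx=-1,dy=-3->C; (1,3):dx=-6,dy=-8->C; (1,4):dx=-10,dy=-15->C; (1,5):dx=-9,dy=-10->C
  (1,6):dx=-5,dy=-6->C; (1,7):dx=-13,dy=-18->C; (1,8):dx=-11,dy=-13->C; (1,9):dx=-12,dy=-16->C
  (1,10):dx=-2,dy=-4->C; (2,3):dx=-5,dy=-5->C; (2,4):dx=-9,dy=-12->C; (2,5):dx=-8,dy=-7->C
  (2,6):dx=-4,dy=-3->C; (2,7):dx=-12,dy=-15->C; (2,8):dx=-10,dy=-10->C; (2,9):dx=-11,dy=-13->C
  (2,10):dx=-1,dy=-1->C; (3,4):dx=-4,dy=-7->C; (3,5):dx=-3,dy=-2->C; (3,6):dx=+1,dy=+2->C
  (3,7):dx=-7,dy=-10->C; (3,8):dx=-5,dy=-5->C; (3,9):dx=-6,dy=-8->C; (3,10):dx=+4,dy=+4->C
  (4,5):dx=+1,dy=+5->C; (4,6):dx=+5,dy=+9->C; (4,7):dx=-3,dy=-3->C; (4,8):dx=-1,dy=+2->D
  (4,9):dx=-2,dy=-1->C; (4,10):dx=+8,dy=+11->C; (5,6):dx=+4,dy=+4->C; (5,7):dx=-4,dy=-8->C
  (5,8):dx=-2,dy=-3->C; (5,9):dx=-3,dy=-6->C; (5,10):dx=+7,dy=+6->C; (6,7):dx=-8,dy=-12->C
  (6,8):dx=-6,dy=-7->C; (6,9):dx=-7,dy=-10->C; (6,10):dx=+3,dy=+2->C; (7,8):dx=+2,dy=+5->C
  (7,9):dx=+1,dy=+2->C; (7,10):dx=+11,dy=+14->C; (8,9):dx=-1,dy=-3->C; (8,10):dx=+9,dy=+9->C
  (9,10):dx=+10,dy=+12->C
Step 2: C = 44, D = 1, total pairs = 45.
Step 3: tau = (C - D)/(n(n-1)/2) = (44 - 1)/45 = 0.955556.
Step 4: Exact two-sided p-value (enumerate n! = 3628800 permutations of y under H0): p = 0.000006.
Step 5: alpha = 0.05. reject H0.

tau_b = 0.9556 (C=44, D=1), p = 0.000006, reject H0.


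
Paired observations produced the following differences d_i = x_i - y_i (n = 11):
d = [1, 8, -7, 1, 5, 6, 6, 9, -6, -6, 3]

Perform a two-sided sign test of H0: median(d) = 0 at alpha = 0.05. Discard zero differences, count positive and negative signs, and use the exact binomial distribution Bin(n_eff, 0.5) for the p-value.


Step 1: Discard zero differences. Original n = 11; n_eff = number of nonzero differences = 11.
Nonzero differences (with sign): +1, +8, -7, +1, +5, +6, +6, +9, -6, -6, +3
Step 2: Count signs: positive = 8, negative = 3.
Step 3: Under H0: P(positive) = 0.5, so the number of positives S ~ Bin(11, 0.5).
Step 4: Two-sided exact p-value = sum of Bin(11,0.5) probabilities at or below the observed probability = 0.226562.
Step 5: alpha = 0.05. fail to reject H0.

n_eff = 11, pos = 8, neg = 3, p = 0.226562, fail to reject H0.


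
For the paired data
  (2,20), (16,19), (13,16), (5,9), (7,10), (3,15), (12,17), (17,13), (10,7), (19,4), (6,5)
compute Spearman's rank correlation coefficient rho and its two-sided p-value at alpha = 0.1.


Step 1: Rank x and y separately (midranks; no ties here).
rank(x): 2->1, 16->9, 13->8, 5->3, 7->5, 3->2, 12->7, 17->10, 10->6, 19->11, 6->4
rank(y): 20->11, 19->10, 16->8, 9->4, 10->5, 15->7, 17->9, 13->6, 7->3, 4->1, 5->2
Step 2: d_i = R_x(i) - R_y(i); compute d_i^2.
  (1-11)^2=100, (9-10)^2=1, (8-8)^2=0, (3-4)^2=1, (5-5)^2=0, (2-7)^2=25, (7-9)^2=4, (10-6)^2=16, (6-3)^2=9, (11-1)^2=100, (4-2)^2=4
sum(d^2) = 260.
Step 3: rho = 1 - 6*260 / (11*(11^2 - 1)) = 1 - 1560/1320 = -0.181818.
Step 4: Under H0, t = rho * sqrt((n-2)/(1-rho^2)) = -0.5547 ~ t(9).
Step 5: Two-sided p-value from the t-distribution with 9 df = 0.592615.
Step 6: alpha = 0.1. fail to reject H0.

rho = -0.1818, p = 0.592615, fail to reject H0 at alpha = 0.1.


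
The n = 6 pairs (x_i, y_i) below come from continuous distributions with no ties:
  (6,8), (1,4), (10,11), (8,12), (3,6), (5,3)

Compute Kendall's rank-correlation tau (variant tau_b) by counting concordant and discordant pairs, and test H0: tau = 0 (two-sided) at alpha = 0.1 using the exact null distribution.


Step 1: Enumerate the 15 unordered pairs (i,j) with i<j and classify each by sign(x_j-x_i) * sign(y_j-y_i).
  (1,2):dx=-5,dy=-4->C; (1,3):dx=+4,dy=+3->C; (1,4):dx=+2,dy=+4->C; (1,5):dx=-3,dy=-2->C
  (1,6):dx=-1,dy=-5->C; (2,3):dx=+9,dy=+7->C; (2,4):dx=+7,dy=+8->C; (2,5):dx=+2,dy=+2->C
  (2,6):dx=+4,dy=-1->D; (3,4):dx=-2,dy=+1->D; (3,5):dx=-7,dy=-5->C; (3,6):dx=-5,dy=-8->C
  (4,5):dx=-5,dy=-6->C; (4,6):dx=-3,dy=-9->C; (5,6):dx=+2,dy=-3->D
Step 2: C = 12, D = 3, total pairs = 15.
Step 3: tau = (C - D)/(n(n-1)/2) = (12 - 3)/15 = 0.600000.
Step 4: Exact two-sided p-value (enumerate n! = 720 permutations of y under H0): p = 0.136111.
Step 5: alpha = 0.1. fail to reject H0.

tau_b = 0.6000 (C=12, D=3), p = 0.136111, fail to reject H0.


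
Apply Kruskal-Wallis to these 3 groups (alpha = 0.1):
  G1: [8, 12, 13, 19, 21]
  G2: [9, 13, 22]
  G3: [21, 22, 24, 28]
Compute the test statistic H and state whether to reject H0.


Step 1: Combine all N = 12 observations and assign midranks.
sorted (value, group, rank): (8,G1,1), (9,G2,2), (12,G1,3), (13,G1,4.5), (13,G2,4.5), (19,G1,6), (21,G1,7.5), (21,G3,7.5), (22,G2,9.5), (22,G3,9.5), (24,G3,11), (28,G3,12)
Step 2: Sum ranks within each group.
R_1 = 22 (n_1 = 5)
R_2 = 16 (n_2 = 3)
R_3 = 40 (n_3 = 4)
Step 3: H = 12/(N(N+1)) * sum(R_i^2/n_i) - 3(N+1)
     = 12/(12*13) * (22^2/5 + 16^2/3 + 40^2/4) - 3*13
     = 0.076923 * 582.133 - 39
     = 5.779487.
Step 4: Ties present; correction factor C = 1 - 18/(12^3 - 12) = 0.989510. Corrected H = 5.779487 / 0.989510 = 5.840754.
Step 5: Under H0, H ~ chi^2(2); p-value = 0.053913.
Step 6: alpha = 0.1. reject H0.

H = 5.8408, df = 2, p = 0.053913, reject H0.


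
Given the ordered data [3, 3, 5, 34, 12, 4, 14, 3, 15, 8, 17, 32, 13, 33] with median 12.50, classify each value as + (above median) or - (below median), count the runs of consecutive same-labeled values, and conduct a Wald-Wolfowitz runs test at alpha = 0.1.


Step 1: Compute median = 12.50; label A = above, B = below.
Labels in order: BBBABBABABAAAA  (n_A = 7, n_B = 7)
Step 2: Count runs R = 8.
Step 3: Under H0 (random ordering), E[R] = 2*n_A*n_B/(n_A+n_B) + 1 = 2*7*7/14 + 1 = 8.0000.
        Var[R] = 2*n_A*n_B*(2*n_A*n_B - n_A - n_B) / ((n_A+n_B)^2 * (n_A+n_B-1)) = 8232/2548 = 3.2308.
        SD[R] = 1.7974.
Step 4: R = E[R], so z = 0 with no continuity correction.
Step 5: Two-sided p-value via normal approximation = 2*(1 - Phi(|z|)) = 1.000000.
Step 6: alpha = 0.1. fail to reject H0.

R = 8, z = 0.0000, p = 1.000000, fail to reject H0.


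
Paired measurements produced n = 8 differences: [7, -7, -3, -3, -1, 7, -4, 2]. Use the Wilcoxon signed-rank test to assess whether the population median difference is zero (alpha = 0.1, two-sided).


Step 1: Drop any zero differences (none here) and take |d_i|.
|d| = [7, 7, 3, 3, 1, 7, 4, 2]
Step 2: Midrank |d_i| (ties get averaged ranks).
ranks: |7|->7, |7|->7, |3|->3.5, |3|->3.5, |1|->1, |7|->7, |4|->5, |2|->2
Step 3: Attach original signs; sum ranks with positive sign and with negative sign.
W+ = 7 + 7 + 2 = 16
W- = 7 + 3.5 + 3.5 + 1 + 5 = 20
(Check: W+ + W- = 36 should equal n(n+1)/2 = 36.)
Step 4: Test statistic W = min(W+, W-) = 16.
Step 5: Ties in |d|, so use the tie-corrected normal approximation.
        E[W] = n(n+1)/4 = 8*9/4 = 18.
        Tie groups: |d|=3 (t=2), |d|=7 (t=3); sum(t^3 - t) = 30.
        Var[W] = n(n+1)(2n+1)/24 - sum(t^3-t)/48 = 1224/24 - 30/48 = 50.375.
        z = (W - E[W]) / sqrt(Var[W]) = (16 - 18) / 7.0975 = -0.2818.
        Two-sided p = 2*Phi(z) = 0.778106.
Step 6: alpha = 0.1. fail to reject H0.

W+ = 16, W- = 20, W = min = 16, p = 0.778106, fail to reject H0.


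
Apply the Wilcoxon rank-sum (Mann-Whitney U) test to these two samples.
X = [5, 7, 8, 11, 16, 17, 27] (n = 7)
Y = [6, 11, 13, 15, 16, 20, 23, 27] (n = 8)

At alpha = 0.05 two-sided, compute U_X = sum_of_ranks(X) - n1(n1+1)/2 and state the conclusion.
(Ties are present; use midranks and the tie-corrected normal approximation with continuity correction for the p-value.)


Step 1: Combine and sort all 15 observations; assign midranks.
sorted (value, group): (5,X), (6,Y), (7,X), (8,X), (11,X), (11,Y), (13,Y), (15,Y), (16,X), (16,Y), (17,X), (20,Y), (23,Y), (27,X), (27,Y)
ranks: 5->1, 6->2, 7->3, 8->4, 11->5.5, 11->5.5, 13->7, 15->8, 16->9.5, 16->9.5, 17->11, 20->12, 23->13, 27->14.5, 27->14.5
Step 2: Rank sum for X: R1 = 1 + 3 + 4 + 5.5 + 9.5 + 11 + 14.5 = 48.5.
Step 3: U_X = R1 - n1(n1+1)/2 = 48.5 - 7*8/2 = 48.5 - 28 = 20.5.
       U_Y = n1*n2 - U_X = 56 - 20.5 = 35.5.
Step 4: Ties are present, so use the tie-corrected normal approximation (with continuity correction) for the p-value.
Step 5: p-value = 0.416636; compare to alpha = 0.05. fail to reject H0.

U_X = 20.5, p = 0.416636, fail to reject H0 at alpha = 0.05.


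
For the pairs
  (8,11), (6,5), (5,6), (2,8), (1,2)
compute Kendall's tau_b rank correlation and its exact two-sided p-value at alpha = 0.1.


Step 1: Enumerate the 10 unordered pairs (i,j) with i<j and classify each by sign(x_j-x_i) * sign(y_j-y_i).
  (1,2):dx=-2,dy=-6->C; (1,3):dx=-3,dy=-5->C; (1,4):dx=-6,dy=-3->C; (1,5):dx=-7,dy=-9->C
  (2,3):dx=-1,dy=+1->D; (2,4):dx=-4,dy=+3->D; (2,5):dx=-5,dy=-3->C; (3,4):dx=-3,dy=+2->D
  (3,5):dx=-4,dy=-4->C; (4,5):dx=-1,dy=-6->C
Step 2: C = 7, D = 3, total pairs = 10.
Step 3: tau = (C - D)/(n(n-1)/2) = (7 - 3)/10 = 0.400000.
Step 4: Exact two-sided p-value (enumerate n! = 120 permutations of y under H0): p = 0.483333.
Step 5: alpha = 0.1. fail to reject H0.

tau_b = 0.4000 (C=7, D=3), p = 0.483333, fail to reject H0.


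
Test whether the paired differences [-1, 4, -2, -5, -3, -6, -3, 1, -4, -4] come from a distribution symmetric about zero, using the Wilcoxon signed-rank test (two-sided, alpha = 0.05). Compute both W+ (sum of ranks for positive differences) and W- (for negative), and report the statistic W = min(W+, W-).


Step 1: Drop any zero differences (none here) and take |d_i|.
|d| = [1, 4, 2, 5, 3, 6, 3, 1, 4, 4]
Step 2: Midrank |d_i| (ties get averaged ranks).
ranks: |1|->1.5, |4|->7, |2|->3, |5|->9, |3|->4.5, |6|->10, |3|->4.5, |1|->1.5, |4|->7, |4|->7
Step 3: Attach original signs; sum ranks with positive sign and with negative sign.
W+ = 7 + 1.5 = 8.5
W- = 1.5 + 3 + 9 + 4.5 + 10 + 4.5 + 7 + 7 = 46.5
(Check: W+ + W- = 55 should equal n(n+1)/2 = 55.)
Step 4: Test statistic W = min(W+, W-) = 8.5.
Step 5: Ties in |d|, so use the tie-corrected normal approximation.
        E[W] = n(n+1)/4 = 10*11/4 = 27.5.
        Tie groups: |d|=1 (t=2), |d|=3 (t=2), |d|=4 (t=3); sum(t^3 - t) = 36.
        Var[W] = n(n+1)(2n+1)/24 - sum(t^3-t)/48 = 2310/24 - 36/48 = 95.5.
        z = (W - E[W]) / sqrt(Var[W]) = (8.5 - 27.5) / 9.7724 = -1.9442.
        Two-sided p = 2*Phi(z) = 0.051865.
Step 6: alpha = 0.05. fail to reject H0.

W+ = 8.5, W- = 46.5, W = min = 8.5, p = 0.051865, fail to reject H0.


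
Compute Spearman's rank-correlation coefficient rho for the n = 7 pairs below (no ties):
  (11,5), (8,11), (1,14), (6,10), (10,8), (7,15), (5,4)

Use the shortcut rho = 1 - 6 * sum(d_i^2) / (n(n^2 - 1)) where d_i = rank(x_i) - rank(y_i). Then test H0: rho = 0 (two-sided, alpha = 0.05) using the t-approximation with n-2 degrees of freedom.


Step 1: Rank x and y separately (midranks; no ties here).
rank(x): 11->7, 8->5, 1->1, 6->3, 10->6, 7->4, 5->2
rank(y): 5->2, 11->5, 14->6, 10->4, 8->3, 15->7, 4->1
Step 2: d_i = R_x(i) - R_y(i); compute d_i^2.
  (7-2)^2=25, (5-5)^2=0, (1-6)^2=25, (3-4)^2=1, (6-3)^2=9, (4-7)^2=9, (2-1)^2=1
sum(d^2) = 70.
Step 3: rho = 1 - 6*70 / (7*(7^2 - 1)) = 1 - 420/336 = -0.250000.
Step 4: Under H0, t = rho * sqrt((n-2)/(1-rho^2)) = -0.5774 ~ t(5).
Step 5: Two-sided p-value from the t-distribution with 5 df = 0.588724.
Step 6: alpha = 0.05. fail to reject H0.

rho = -0.2500, p = 0.588724, fail to reject H0 at alpha = 0.05.


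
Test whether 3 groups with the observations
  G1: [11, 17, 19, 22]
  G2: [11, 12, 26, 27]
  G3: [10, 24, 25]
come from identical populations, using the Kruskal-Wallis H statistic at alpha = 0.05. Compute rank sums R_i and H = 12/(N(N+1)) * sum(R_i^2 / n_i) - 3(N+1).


Step 1: Combine all N = 11 observations and assign midranks.
sorted (value, group, rank): (10,G3,1), (11,G1,2.5), (11,G2,2.5), (12,G2,4), (17,G1,5), (19,G1,6), (22,G1,7), (24,G3,8), (25,G3,9), (26,G2,10), (27,G2,11)
Step 2: Sum ranks within each group.
R_1 = 20.5 (n_1 = 4)
R_2 = 27.5 (n_2 = 4)
R_3 = 18 (n_3 = 3)
Step 3: H = 12/(N(N+1)) * sum(R_i^2/n_i) - 3(N+1)
     = 12/(11*12) * (20.5^2/4 + 27.5^2/4 + 18^2/3) - 3*12
     = 0.090909 * 402.125 - 36
     = 0.556818.
Step 4: Ties present; correction factor C = 1 - 6/(11^3 - 11) = 0.995455. Corrected H = 0.556818 / 0.995455 = 0.559361.
Step 5: Under H0, H ~ chi^2(2); p-value = 0.756025.
Step 6: alpha = 0.05. fail to reject H0.

H = 0.5594, df = 2, p = 0.756025, fail to reject H0.


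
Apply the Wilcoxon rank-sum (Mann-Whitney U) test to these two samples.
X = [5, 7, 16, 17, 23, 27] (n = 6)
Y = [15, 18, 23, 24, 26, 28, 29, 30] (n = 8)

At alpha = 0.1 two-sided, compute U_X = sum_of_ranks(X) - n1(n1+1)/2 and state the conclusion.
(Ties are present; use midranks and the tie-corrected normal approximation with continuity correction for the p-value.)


Step 1: Combine and sort all 14 observations; assign midranks.
sorted (value, group): (5,X), (7,X), (15,Y), (16,X), (17,X), (18,Y), (23,X), (23,Y), (24,Y), (26,Y), (27,X), (28,Y), (29,Y), (30,Y)
ranks: 5->1, 7->2, 15->3, 16->4, 17->5, 18->6, 23->7.5, 23->7.5, 24->9, 26->10, 27->11, 28->12, 29->13, 30->14
Step 2: Rank sum for X: R1 = 1 + 2 + 4 + 5 + 7.5 + 11 = 30.5.
Step 3: U_X = R1 - n1(n1+1)/2 = 30.5 - 6*7/2 = 30.5 - 21 = 9.5.
       U_Y = n1*n2 - U_X = 48 - 9.5 = 38.5.
Step 4: Ties are present, so use the tie-corrected normal approximation (with continuity correction) for the p-value.
Step 5: p-value = 0.070392; compare to alpha = 0.1. reject H0.

U_X = 9.5, p = 0.070392, reject H0 at alpha = 0.1.


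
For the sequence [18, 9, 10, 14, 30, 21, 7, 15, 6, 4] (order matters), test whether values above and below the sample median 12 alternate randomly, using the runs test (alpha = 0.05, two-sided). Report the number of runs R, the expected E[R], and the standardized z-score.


Step 1: Compute median = 12; label A = above, B = below.
Labels in order: ABBAAABABB  (n_A = 5, n_B = 5)
Step 2: Count runs R = 6.
Step 3: Under H0 (random ordering), E[R] = 2*n_A*n_B/(n_A+n_B) + 1 = 2*5*5/10 + 1 = 6.0000.
        Var[R] = 2*n_A*n_B*(2*n_A*n_B - n_A - n_B) / ((n_A+n_B)^2 * (n_A+n_B-1)) = 2000/900 = 2.2222.
        SD[R] = 1.4907.
Step 4: R = E[R], so z = 0 with no continuity correction.
Step 5: Two-sided p-value via normal approximation = 2*(1 - Phi(|z|)) = 1.000000.
Step 6: alpha = 0.05. fail to reject H0.

R = 6, z = 0.0000, p = 1.000000, fail to reject H0.


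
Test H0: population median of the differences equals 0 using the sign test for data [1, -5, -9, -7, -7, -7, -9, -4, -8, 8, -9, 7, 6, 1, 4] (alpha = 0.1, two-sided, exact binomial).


Step 1: Discard zero differences. Original n = 15; n_eff = number of nonzero differences = 15.
Nonzero differences (with sign): +1, -5, -9, -7, -7, -7, -9, -4, -8, +8, -9, +7, +6, +1, +4
Step 2: Count signs: positive = 6, negative = 9.
Step 3: Under H0: P(positive) = 0.5, so the number of positives S ~ Bin(15, 0.5).
Step 4: Two-sided exact p-value = sum of Bin(15,0.5) probabilities at or below the observed probability = 0.607239.
Step 5: alpha = 0.1. fail to reject H0.

n_eff = 15, pos = 6, neg = 9, p = 0.607239, fail to reject H0.


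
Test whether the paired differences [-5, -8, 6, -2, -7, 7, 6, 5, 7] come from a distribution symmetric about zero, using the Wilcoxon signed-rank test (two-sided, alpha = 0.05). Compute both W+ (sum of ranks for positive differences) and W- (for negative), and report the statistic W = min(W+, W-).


Step 1: Drop any zero differences (none here) and take |d_i|.
|d| = [5, 8, 6, 2, 7, 7, 6, 5, 7]
Step 2: Midrank |d_i| (ties get averaged ranks).
ranks: |5|->2.5, |8|->9, |6|->4.5, |2|->1, |7|->7, |7|->7, |6|->4.5, |5|->2.5, |7|->7
Step 3: Attach original signs; sum ranks with positive sign and with negative sign.
W+ = 4.5 + 7 + 4.5 + 2.5 + 7 = 25.5
W- = 2.5 + 9 + 1 + 7 = 19.5
(Check: W+ + W- = 45 should equal n(n+1)/2 = 45.)
Step 4: Test statistic W = min(W+, W-) = 19.5.
Step 5: Ties in |d|, so use the tie-corrected normal approximation.
        E[W] = n(n+1)/4 = 9*10/4 = 22.5.
        Tie groups: |d|=5 (t=2), |d|=6 (t=2), |d|=7 (t=3); sum(t^3 - t) = 36.
        Var[W] = n(n+1)(2n+1)/24 - sum(t^3-t)/48 = 1710/24 - 36/48 = 70.5.
        z = (W - E[W]) / sqrt(Var[W]) = (19.5 - 22.5) / 8.3964 = -0.3573.
        Two-sided p = 2*Phi(z) = 0.720871.
Step 6: alpha = 0.05. fail to reject H0.

W+ = 25.5, W- = 19.5, W = min = 19.5, p = 0.720871, fail to reject H0.


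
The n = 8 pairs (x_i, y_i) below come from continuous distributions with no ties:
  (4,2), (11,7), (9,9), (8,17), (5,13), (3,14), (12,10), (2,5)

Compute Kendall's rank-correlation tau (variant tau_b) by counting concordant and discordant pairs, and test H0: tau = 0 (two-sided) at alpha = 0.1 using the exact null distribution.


Step 1: Enumerate the 28 unordered pairs (i,j) with i<j and classify each by sign(x_j-x_i) * sign(y_j-y_i).
  (1,2):dx=+7,dy=+5->C; (1,3):dx=+5,dy=+7->C; (1,4):dx=+4,dy=+15->C; (1,5):dx=+1,dy=+11->C
  (1,6):dx=-1,dy=+12->D; (1,7):dx=+8,dy=+8->C; (1,8):dx=-2,dy=+3->D; (2,3):dx=-2,dy=+2->D
  (2,4):dx=-3,dy=+10->D; (2,5):dx=-6,dy=+6->D; (2,6):dx=-8,dy=+7->D; (2,7):dx=+1,dy=+3->C
  (2,8):dx=-9,dy=-2->C; (3,4):dx=-1,dy=+8->D; (3,5):dx=-4,dy=+4->D; (3,6):dx=-6,dy=+5->D
  (3,7):dx=+3,dy=+1->C; (3,8):dx=-7,dy=-4->C; (4,5):dx=-3,dy=-4->C; (4,6):dx=-5,dy=-3->C
  (4,7):dx=+4,dy=-7->D; (4,8):dx=-6,dy=-12->C; (5,6):dx=-2,dy=+1->D; (5,7):dx=+7,dy=-3->D
  (5,8):dx=-3,dy=-8->C; (6,7):dx=+9,dy=-4->D; (6,8):dx=-1,dy=-9->C; (7,8):dx=-10,dy=-5->C
Step 2: C = 15, D = 13, total pairs = 28.
Step 3: tau = (C - D)/(n(n-1)/2) = (15 - 13)/28 = 0.071429.
Step 4: Exact two-sided p-value (enumerate n! = 40320 permutations of y under H0): p = 0.904861.
Step 5: alpha = 0.1. fail to reject H0.

tau_b = 0.0714 (C=15, D=13), p = 0.904861, fail to reject H0.


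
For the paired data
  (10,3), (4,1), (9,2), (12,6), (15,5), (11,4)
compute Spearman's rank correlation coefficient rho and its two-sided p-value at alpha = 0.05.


Step 1: Rank x and y separately (midranks; no ties here).
rank(x): 10->3, 4->1, 9->2, 12->5, 15->6, 11->4
rank(y): 3->3, 1->1, 2->2, 6->6, 5->5, 4->4
Step 2: d_i = R_x(i) - R_y(i); compute d_i^2.
  (3-3)^2=0, (1-1)^2=0, (2-2)^2=0, (5-6)^2=1, (6-5)^2=1, (4-4)^2=0
sum(d^2) = 2.
Step 3: rho = 1 - 6*2 / (6*(6^2 - 1)) = 1 - 12/210 = 0.942857.
Step 4: Under H0, t = rho * sqrt((n-2)/(1-rho^2)) = 5.6595 ~ t(4).
Step 5: Two-sided p-value from the t-distribution with 4 df = 0.004805.
Step 6: alpha = 0.05. reject H0.

rho = 0.9429, p = 0.004805, reject H0 at alpha = 0.05.


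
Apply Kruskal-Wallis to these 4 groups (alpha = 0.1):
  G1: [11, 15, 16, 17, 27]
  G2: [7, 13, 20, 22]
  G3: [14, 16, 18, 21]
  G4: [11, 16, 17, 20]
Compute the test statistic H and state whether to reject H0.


Step 1: Combine all N = 17 observations and assign midranks.
sorted (value, group, rank): (7,G2,1), (11,G1,2.5), (11,G4,2.5), (13,G2,4), (14,G3,5), (15,G1,6), (16,G1,8), (16,G3,8), (16,G4,8), (17,G1,10.5), (17,G4,10.5), (18,G3,12), (20,G2,13.5), (20,G4,13.5), (21,G3,15), (22,G2,16), (27,G1,17)
Step 2: Sum ranks within each group.
R_1 = 44 (n_1 = 5)
R_2 = 34.5 (n_2 = 4)
R_3 = 40 (n_3 = 4)
R_4 = 34.5 (n_4 = 4)
Step 3: H = 12/(N(N+1)) * sum(R_i^2/n_i) - 3(N+1)
     = 12/(17*18) * (44^2/5 + 34.5^2/4 + 40^2/4 + 34.5^2/4) - 3*18
     = 0.039216 * 1382.33 - 54
     = 0.208824.
Step 4: Ties present; correction factor C = 1 - 42/(17^3 - 17) = 0.991422. Corrected H = 0.208824 / 0.991422 = 0.210630.
Step 5: Under H0, H ~ chi^2(3); p-value = 0.975855.
Step 6: alpha = 0.1. fail to reject H0.

H = 0.2106, df = 3, p = 0.975855, fail to reject H0.


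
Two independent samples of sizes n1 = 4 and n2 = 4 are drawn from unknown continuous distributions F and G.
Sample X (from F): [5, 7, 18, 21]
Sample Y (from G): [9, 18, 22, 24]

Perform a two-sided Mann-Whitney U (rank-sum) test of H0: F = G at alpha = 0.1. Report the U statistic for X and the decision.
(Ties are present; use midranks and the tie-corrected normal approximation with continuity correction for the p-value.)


Step 1: Combine and sort all 8 observations; assign midranks.
sorted (value, group): (5,X), (7,X), (9,Y), (18,X), (18,Y), (21,X), (22,Y), (24,Y)
ranks: 5->1, 7->2, 9->3, 18->4.5, 18->4.5, 21->6, 22->7, 24->8
Step 2: Rank sum for X: R1 = 1 + 2 + 4.5 + 6 = 13.5.
Step 3: U_X = R1 - n1(n1+1)/2 = 13.5 - 4*5/2 = 13.5 - 10 = 3.5.
       U_Y = n1*n2 - U_X = 16 - 3.5 = 12.5.
Step 4: Ties are present, so use the tie-corrected normal approximation (with continuity correction) for the p-value.
Step 5: p-value = 0.245383; compare to alpha = 0.1. fail to reject H0.

U_X = 3.5, p = 0.245383, fail to reject H0 at alpha = 0.1.
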